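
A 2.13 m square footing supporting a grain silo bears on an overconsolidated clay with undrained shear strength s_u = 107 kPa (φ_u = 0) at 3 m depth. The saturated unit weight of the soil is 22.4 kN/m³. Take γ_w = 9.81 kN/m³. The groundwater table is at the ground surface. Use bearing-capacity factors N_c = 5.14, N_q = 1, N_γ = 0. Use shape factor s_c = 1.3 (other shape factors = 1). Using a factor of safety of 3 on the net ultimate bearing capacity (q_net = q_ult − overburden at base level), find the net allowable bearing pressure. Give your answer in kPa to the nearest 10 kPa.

q_all(net) ≈ 240 kPa

With the water table at the surface the whole profile is submerged: γ' = 22.4 − 9.81 = 12.59 kN/m³, so q = γ'·D_f = 37.77 kPa.
q_ult = c·N_c·s_c + q·N_q
     = 107 × 5.14 × 1.3 + 37.77 × 1
     = 714.97 + 37.77 = 752.74 kPa.
q_net = 752.74 − 37.77 = 714.97 kPa.
q_all(net) = 714.97 / 3 = 238.32 kPa.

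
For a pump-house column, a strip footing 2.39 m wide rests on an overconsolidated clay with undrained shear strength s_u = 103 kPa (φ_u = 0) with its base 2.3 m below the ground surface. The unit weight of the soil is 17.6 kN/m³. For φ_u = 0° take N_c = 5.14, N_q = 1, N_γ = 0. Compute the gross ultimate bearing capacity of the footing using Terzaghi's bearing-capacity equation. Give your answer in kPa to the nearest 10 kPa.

Overburden at base level: q = 17.6 × 2.3 = 40.48 kPa.
Cohesion term c·N_c = 103 × 5.14 = 529.42 kPa; surcharge term q·N_q = 40.48 × 1 = 40.48 kPa.
q_ult = 529.42 + 40.48 = 569.9 kPa.

q_ult ≈ 570 kPa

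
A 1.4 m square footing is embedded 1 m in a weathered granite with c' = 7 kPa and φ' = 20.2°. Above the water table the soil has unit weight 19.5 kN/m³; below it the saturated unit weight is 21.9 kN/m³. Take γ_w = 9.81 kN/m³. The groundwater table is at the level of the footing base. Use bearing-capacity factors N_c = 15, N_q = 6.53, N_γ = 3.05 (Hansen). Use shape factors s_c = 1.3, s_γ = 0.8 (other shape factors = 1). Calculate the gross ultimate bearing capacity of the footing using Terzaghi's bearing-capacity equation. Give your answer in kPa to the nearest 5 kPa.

q_ult ≈ 285 kPa

Effective surcharge at the founding depth q = γ·D_f = 19.5 × 1 = 19.5 kPa.
The water table coincides with the base, so in the self-weight term γ → γ' = 12.09 kN/m³.
q_ult = c·N_c·s_c + q·N_q + 0.5·γ·B·N_γ·s_γ
     = 7 × 15 × 1.3 + 19.5 × 6.53 + 0.5 × 12.09 × 1.4 × 3.05 × 0.8
     = 136.5 + 127.34 + 20.65 = 284.48 kPa.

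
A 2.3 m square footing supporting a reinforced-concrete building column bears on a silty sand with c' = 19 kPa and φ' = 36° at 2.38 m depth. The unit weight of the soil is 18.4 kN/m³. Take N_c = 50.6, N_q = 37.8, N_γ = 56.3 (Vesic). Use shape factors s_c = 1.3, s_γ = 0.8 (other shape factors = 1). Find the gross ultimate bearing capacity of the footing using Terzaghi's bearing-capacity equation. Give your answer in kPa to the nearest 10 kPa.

Overburden at base level: q = 18.4 × 2.38 = 43.792 kPa.
Cohesion term c·N_c·s_c = 19 × 50.6 × 1.3 = 1249.8 kPa; surcharge term q·N_q = 43.792 × 37.8 = 1655.3 kPa; self-weight term 0.5·γ·B·N_γ·s_γ = 0.5 × 18.4 × 2.3 × 56.3 × 0.8 = 953.05 kPa.
q_ult = 1249.8 + 1655.3 + 953.05 = 3858.2 kPa.

q_ult ≈ 3860 kPa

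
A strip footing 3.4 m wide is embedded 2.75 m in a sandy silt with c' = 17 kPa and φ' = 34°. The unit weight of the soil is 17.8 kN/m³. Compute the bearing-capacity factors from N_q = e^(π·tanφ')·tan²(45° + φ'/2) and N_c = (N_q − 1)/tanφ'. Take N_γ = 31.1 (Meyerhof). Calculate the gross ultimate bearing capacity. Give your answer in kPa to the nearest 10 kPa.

q_ult ≈ 3100 kPa

tan34° = 0.6745, so N_q = e^(π×0.6745)·tan²(62°) = 8.323 × 3.537 = 29.44.
N_c = (29.44 − 1)/tan34° = 42.16.
Effective surcharge at the founding depth q = γ·D_f = 17.8 × 2.75 = 48.95 kPa.
q_ult = c·N_c + q·N_q + 0.5·γ·B·N_γ
     = 17 × 42.164 + 48.95 × 29.44 + 0.5 × 17.8 × 3.4 × 31.1
     = 716.78 + 1441.1 + 941.09 = 3098.9 kPa.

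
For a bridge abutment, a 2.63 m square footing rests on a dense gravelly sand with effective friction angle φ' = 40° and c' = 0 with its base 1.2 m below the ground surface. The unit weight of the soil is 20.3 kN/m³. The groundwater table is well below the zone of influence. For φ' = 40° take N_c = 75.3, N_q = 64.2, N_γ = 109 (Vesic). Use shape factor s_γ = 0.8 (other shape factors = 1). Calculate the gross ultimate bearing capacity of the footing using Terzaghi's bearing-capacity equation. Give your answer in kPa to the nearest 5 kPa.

q_ult ≈ 3890 kPa

Effective surcharge at the founding depth q = γ·D_f = 20.3 × 1.2 = 24.36 kPa.
q_ult = q·N_q + 0.5·γ·B·N_γ·s_γ
     = 24.36 × 64.2 + 0.5 × 20.3 × 2.63 × 109 × 0.8
     = 1563.9 + 2327.8 = 3891.7 kPa.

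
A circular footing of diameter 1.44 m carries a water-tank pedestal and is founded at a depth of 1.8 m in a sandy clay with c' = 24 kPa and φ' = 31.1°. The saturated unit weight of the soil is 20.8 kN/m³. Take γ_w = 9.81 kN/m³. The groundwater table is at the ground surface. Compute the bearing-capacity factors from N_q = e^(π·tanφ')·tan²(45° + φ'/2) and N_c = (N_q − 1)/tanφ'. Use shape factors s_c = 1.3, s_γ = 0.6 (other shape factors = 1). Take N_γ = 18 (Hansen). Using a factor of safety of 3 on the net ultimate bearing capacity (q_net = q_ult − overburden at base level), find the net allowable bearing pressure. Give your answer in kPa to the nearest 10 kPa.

N_q = e^(π·tan31.1°)·tan²(60.55°) = 20.87; N_c = (N_q − 1)/tanφ' = 32.94.
Water table at ground surface, so effective unit weight γ' = 20.8 − 9.81 = 10.99 kN/m³ is used throughout; overburden q = 10.99 × 1.8 = 19.782 kPa; the same γ' applies in the ½γBN_γ term.
Cohesion term c·N_c·s_c = 24 × 32.939 × 1.3 = 1027.7 kPa; surcharge term q·N_q = 19.782 × 20.87 = 412.86 kPa; self-weight term 0.5·γ·B·N_γ·s_γ = 0.5 × 10.99 × 1.44 × 18 × 0.6 = 85.458 kPa.
q_ult = 1027.7 + 412.86 + 85.458 = 1526 kPa.
q_net = 1526 − 19.782 = 1506.2 kPa.
q_all(net) = 1506.2 / 3 = 502.08 kPa.

q_all(net) ≈ 500 kPa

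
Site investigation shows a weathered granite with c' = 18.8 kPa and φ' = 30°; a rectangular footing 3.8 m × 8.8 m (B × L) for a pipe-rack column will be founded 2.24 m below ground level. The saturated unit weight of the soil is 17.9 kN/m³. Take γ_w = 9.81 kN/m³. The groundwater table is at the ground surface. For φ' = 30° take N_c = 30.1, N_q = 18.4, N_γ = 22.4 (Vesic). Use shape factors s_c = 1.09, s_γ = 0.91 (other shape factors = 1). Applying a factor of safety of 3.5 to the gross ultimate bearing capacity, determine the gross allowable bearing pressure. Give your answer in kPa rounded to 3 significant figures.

q_all ≈ 361 kPa

Water table at ground surface, so effective unit weight γ' = 17.9 − 9.81 = 8.09 kN/m³ is used throughout; overburden q = 8.09 × 2.24 = 18.122 kPa; the same γ' applies in the ½γBN_γ term.
Cohesion term c·N_c·s_c = 18.8 × 30.1 × 1.09 = 616.81 kPa; surcharge term q·N_q = 18.122 × 18.4 = 333.44 kPa; self-weight term 0.5·γ·B·N_γ·s_γ = 0.5 × 8.09 × 3.8 × 22.4 × 0.91 = 313.32 kPa.
q_ult = 616.81 + 333.44 + 313.32 = 1263.6 kPa.
q_all = q_ult / FS = 1263.6 / 3.5 = 361.02 kPa.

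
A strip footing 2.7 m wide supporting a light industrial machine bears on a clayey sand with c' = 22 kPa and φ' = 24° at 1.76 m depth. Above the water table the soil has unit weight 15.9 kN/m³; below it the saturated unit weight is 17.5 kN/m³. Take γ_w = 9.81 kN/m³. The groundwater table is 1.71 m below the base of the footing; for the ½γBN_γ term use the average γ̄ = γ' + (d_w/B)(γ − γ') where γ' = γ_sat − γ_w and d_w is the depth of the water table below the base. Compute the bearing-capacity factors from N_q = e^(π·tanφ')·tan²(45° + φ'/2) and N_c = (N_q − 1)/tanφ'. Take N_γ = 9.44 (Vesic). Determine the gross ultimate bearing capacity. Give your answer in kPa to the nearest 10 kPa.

tan24° = 0.4452, so N_q = e^(π×0.4452)·tan²(57°) = 4.05 × 2.371 = 9.6.
N_c = (9.6 − 1)/tan24° = 19.32.
Overburden at base level: q = 15.9 × 1.76 = 27.984 kPa.
The water table is 1.71 m below the base (< B = 2.7 m), so the ½γBN_γ term uses γ̄ = γ' + (d_w/B)(γ − γ') = 7.69 + (1.71/2.7)(15.9 − 7.69) = 12.89 kN/m³.
Cohesion term c·N_c = 22 × 19.324 = 425.12 kPa; surcharge term q·N_q = 27.984 × 9.6034 = 268.74 kPa; self-weight term 0.5·γ·B·N_γ = 0.5 × 12.89 × 2.7 × 9.44 = 164.27 kPa.
q_ult = 425.12 + 268.74 + 164.27 = 858.13 kPa.

q_ult ≈ 860 kPa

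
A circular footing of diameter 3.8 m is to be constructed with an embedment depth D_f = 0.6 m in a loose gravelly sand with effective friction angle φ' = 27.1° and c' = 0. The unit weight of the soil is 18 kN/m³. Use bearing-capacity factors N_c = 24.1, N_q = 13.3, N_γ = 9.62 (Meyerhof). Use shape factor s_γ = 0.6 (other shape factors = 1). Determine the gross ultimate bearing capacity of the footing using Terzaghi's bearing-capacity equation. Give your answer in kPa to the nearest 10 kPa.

q_ult ≈ 340 kPa

Overburden at base level: q = 18 × 0.6 = 10.8 kPa.
Surcharge term q·N_q = 10.8 × 13.3 = 143.64 kPa; self-weight term 0.5·γ·B·N_γ·s_γ = 0.5 × 18 × 3.8 × 9.62 × 0.6 = 197.4 kPa.
q_ult = 143.64 + 197.4 = 341.04 kPa.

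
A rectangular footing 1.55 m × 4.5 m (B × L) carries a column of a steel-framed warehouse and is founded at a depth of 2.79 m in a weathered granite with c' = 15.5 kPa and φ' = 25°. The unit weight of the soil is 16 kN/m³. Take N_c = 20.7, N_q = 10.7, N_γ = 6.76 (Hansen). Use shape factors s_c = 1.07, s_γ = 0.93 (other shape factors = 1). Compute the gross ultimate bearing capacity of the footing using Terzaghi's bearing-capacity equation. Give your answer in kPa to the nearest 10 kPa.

Overburden at base level: q = 16 × 2.79 = 44.64 kPa.
Cohesion term c·N_c·s_c = 15.5 × 20.7 × 1.07 = 343.31 kPa; surcharge term q·N_q = 44.64 × 10.7 = 477.65 kPa; self-weight term 0.5·γ·B·N_γ·s_γ = 0.5 × 16 × 1.55 × 6.76 × 0.93 = 77.956 kPa.
q_ult = 343.31 + 477.65 + 77.956 = 898.91 kPa.

q_ult ≈ 900 kPa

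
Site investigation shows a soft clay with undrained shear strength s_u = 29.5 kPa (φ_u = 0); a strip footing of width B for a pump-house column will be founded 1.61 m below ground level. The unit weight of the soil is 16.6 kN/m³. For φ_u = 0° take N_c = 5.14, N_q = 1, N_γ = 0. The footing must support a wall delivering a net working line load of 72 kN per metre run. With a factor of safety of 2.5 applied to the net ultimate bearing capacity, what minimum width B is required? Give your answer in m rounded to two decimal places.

Effective surcharge at the founding depth q = γ·D_f = 16.6 × 1.61 = 26.726 kPa.
q_ult = c·N_c + q·N_q
     = 29.5 × 5.14 + 26.726 × 1
     = 151.63 + 26.726 = 178.36 kPa.
For φ = 0 the ½γBN_γ term vanishes, so q_ult is independent of B. q_net = 178.36 − 26.726 = 151.63 kPa; q_all(net) = 151.63/2.5 = 60.652 kPa.
Required width B = w / q_all(net) = 72 / 60.652 = 1.187 m.

B = 1.19 m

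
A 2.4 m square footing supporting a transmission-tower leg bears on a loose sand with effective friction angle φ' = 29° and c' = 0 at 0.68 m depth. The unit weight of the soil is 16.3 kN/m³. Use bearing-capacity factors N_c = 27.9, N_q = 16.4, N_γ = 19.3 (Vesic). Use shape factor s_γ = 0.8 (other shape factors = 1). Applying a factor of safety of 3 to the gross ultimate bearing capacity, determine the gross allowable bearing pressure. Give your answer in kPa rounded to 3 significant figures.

Overburden at base level: q = 16.3 × 0.68 = 11.084 kPa.
Surcharge term q·N_q = 11.084 × 16.4 = 181.78 kPa; self-weight term 0.5·γ·B·N_γ·s_γ = 0.5 × 16.3 × 2.4 × 19.3 × 0.8 = 302.01 kPa.
q_ult = 181.78 + 302.01 = 483.78 kPa.
q_all = q_ult / FS = 483.78 / 3 = 161.26 kPa.

q_all ≈ 161 kPa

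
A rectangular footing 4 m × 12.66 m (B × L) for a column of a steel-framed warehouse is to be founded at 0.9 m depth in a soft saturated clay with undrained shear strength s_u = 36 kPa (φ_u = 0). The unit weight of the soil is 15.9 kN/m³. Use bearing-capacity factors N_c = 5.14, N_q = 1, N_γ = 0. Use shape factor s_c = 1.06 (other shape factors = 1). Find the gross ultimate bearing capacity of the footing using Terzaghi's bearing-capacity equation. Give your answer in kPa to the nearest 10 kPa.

q = γ·D_f = 15.9 × 0.9 = 14.31 kPa.
c·N_c·s_c = 36 × 5.14 × 1.06 = 196.14 kPa
q·N_q = 14.31 × 1 = 14.31 kPa
q_ult = 196.14 + 14.31 = 210.45 kPa.

q_ult ≈ 210 kPa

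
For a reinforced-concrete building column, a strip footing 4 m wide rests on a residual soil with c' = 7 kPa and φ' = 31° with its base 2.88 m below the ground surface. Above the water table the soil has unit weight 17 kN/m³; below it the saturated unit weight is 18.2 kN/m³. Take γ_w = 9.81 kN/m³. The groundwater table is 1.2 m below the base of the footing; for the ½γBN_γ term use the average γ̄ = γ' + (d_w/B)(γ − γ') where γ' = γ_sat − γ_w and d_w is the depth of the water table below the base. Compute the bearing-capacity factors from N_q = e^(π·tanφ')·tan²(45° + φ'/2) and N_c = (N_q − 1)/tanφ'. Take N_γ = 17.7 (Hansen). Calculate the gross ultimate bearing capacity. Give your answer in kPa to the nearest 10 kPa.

tan31° = 0.6009, so N_q = e^(π×0.6009)·tan²(60.5°) = 6.604 × 3.124 = 20.63.
N_c = (20.63 − 1)/tan31° = 32.67.
q = γ·D_f = 17 × 2.88 = 48.96 kPa.
γ' = 8.39 kN/m³; averaging over the depth B below the base, γ̄ = γ' + (d_w/B)(γ − γ') = 10.973 kN/m³.
c·N_c = 7 × 32.671 = 228.7 kPa
q·N_q = 48.96 × 20.631 = 1010.1 kPa
0.5·γ·B·N_γ = 0.5 × 10.973 × 4 × 17.7 = 388.44 kPa
q_ult = 228.7 + 1010.1 + 388.44 = 1627.2 kPa.

q_ult ≈ 1630 kPa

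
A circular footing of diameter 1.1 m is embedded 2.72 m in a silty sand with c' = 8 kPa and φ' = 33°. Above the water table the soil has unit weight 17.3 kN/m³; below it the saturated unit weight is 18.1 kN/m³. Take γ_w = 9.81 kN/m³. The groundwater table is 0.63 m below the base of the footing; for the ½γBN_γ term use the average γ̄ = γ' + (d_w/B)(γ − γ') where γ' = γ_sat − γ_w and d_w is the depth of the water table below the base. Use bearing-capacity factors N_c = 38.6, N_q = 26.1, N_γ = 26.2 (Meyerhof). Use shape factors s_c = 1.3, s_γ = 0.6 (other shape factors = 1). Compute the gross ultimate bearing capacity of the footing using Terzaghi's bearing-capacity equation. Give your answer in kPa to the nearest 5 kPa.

q_ult ≈ 1745 kPa

q = γ·D_f = 17.3 × 2.72 = 47.056 kPa.
γ' = 8.29 kN/m³; averaging over the depth B below the base, γ̄ = γ' + (d_w/B)(γ − γ') = 13.45 kN/m³.
c·N_c·s_c = 8 × 38.6 × 1.3 = 401.44 kPa
q·N_q = 47.056 × 26.1 = 1228.2 kPa
0.5·γ·B·N_γ·s_γ = 0.5 × 13.45 × 1.1 × 26.2 × 0.6 = 116.29 kPa
q_ult = 401.44 + 1228.2 + 116.29 = 1745.9 kPa.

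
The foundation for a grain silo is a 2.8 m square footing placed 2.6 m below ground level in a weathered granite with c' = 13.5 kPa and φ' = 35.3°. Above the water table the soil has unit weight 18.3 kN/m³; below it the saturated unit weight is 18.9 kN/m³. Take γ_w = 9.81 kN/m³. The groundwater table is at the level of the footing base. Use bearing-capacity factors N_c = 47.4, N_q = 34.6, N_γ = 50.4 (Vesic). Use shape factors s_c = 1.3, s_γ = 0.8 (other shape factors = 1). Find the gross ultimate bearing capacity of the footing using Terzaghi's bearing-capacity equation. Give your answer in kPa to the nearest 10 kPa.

Effective surcharge at the founding depth q = γ·D_f = 18.3 × 2.6 = 47.58 kPa.
The water table coincides with the base, so in the self-weight term γ → γ' = 9.09 kN/m³.
q_ult = c·N_c·s_c + q·N_q + 0.5·γ·B·N_γ·s_γ
     = 13.5 × 47.4 × 1.3 + 47.58 × 34.6 + 0.5 × 9.09 × 2.8 × 50.4 × 0.8
     = 831.87 + 1646.3 + 513.11 = 2991.3 kPa.

q_ult ≈ 2990 kPa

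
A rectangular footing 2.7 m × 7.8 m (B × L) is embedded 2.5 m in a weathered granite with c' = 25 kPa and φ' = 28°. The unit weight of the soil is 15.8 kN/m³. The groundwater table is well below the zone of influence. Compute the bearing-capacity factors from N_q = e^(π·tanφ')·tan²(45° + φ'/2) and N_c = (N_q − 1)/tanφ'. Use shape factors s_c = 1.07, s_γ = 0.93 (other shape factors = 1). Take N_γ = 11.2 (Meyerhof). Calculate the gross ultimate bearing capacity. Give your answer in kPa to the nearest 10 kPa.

tan28° = 0.5317, so N_q = e^(π×0.5317)·tan²(59°) = 5.314 × 2.77 = 14.72.
N_c = (14.72 − 1)/tan28° = 25.8.
q = γ·D_f = 15.8 × 2.5 = 39.5 kPa.
c·N_c·s_c = 25 × 25.803 × 1.07 = 690.24 kPa
q·N_q = 39.5 × 14.72 = 581.44 kPa
0.5·γ·B·N_γ·s_γ = 0.5 × 15.8 × 2.7 × 11.2 × 0.93 = 222.17 kPa
q_ult = 690.24 + 581.44 + 222.17 = 1493.8 kPa.

q_ult ≈ 1490 kPa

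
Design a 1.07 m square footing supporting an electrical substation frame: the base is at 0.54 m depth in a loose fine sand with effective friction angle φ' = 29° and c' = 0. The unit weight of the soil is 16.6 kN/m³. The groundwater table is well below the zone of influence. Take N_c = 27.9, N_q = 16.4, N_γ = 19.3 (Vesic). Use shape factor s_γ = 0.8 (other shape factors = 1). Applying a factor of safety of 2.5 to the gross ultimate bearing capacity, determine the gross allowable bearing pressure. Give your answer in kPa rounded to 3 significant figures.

q_all ≈ 114 kPa

Effective surcharge at the founding depth q = γ·D_f = 16.6 × 0.54 = 8.964 kPa.
q_ult = q·N_q + 0.5·γ·B·N_γ·s_γ
     = 8.964 × 16.4 + 0.5 × 16.6 × 1.07 × 19.3 × 0.8
     = 147.01 + 137.12 = 284.13 kPa.
q_all = q_ult / FS = 284.13 / 2.5 = 113.65 kPa.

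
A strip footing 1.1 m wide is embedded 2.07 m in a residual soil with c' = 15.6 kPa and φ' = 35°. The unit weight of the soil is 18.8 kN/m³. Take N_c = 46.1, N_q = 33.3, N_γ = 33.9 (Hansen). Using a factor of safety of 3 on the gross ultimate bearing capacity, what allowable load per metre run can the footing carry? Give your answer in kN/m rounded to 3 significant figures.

Overburden at base level: q = 18.8 × 2.07 = 38.916 kPa.
Cohesion term c·N_c = 15.6 × 46.1 = 719.16 kPa; surcharge term q·N_q = 38.916 × 33.3 = 1295.9 kPa; self-weight term 0.5·γ·B·N_γ = 0.5 × 18.8 × 1.1 × 33.9 = 350.53 kPa.
q_ult = 719.16 + 1295.9 + 350.53 = 2365.6 kPa.
Gross allowable pressure q_all = 2365.6 / 3 = 788.53 kPa.
Allowable wall load = q_all × B = 788.53 × 1.1 = 867.38 kN per metre run.

≈ 867 kN/m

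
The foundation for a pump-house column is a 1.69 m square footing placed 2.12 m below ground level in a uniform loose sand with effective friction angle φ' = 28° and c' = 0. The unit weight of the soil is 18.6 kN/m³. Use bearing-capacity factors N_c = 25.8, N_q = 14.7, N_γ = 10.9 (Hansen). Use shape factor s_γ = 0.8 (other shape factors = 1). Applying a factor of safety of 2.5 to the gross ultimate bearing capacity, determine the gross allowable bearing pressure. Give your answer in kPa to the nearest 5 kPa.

Effective surcharge at the founding depth q = γ·D_f = 18.6 × 2.12 = 39.432 kPa.
q_ult = q·N_q + 0.5·γ·B·N_γ·s_γ
     = 39.432 × 14.7 + 0.5 × 18.6 × 1.69 × 10.9 × 0.8
     = 579.65 + 137.05 = 716.7 kPa.
q_all = q_ult / FS = 716.7 / 2.5 = 286.68 kPa.

q_all ≈ 285 kPa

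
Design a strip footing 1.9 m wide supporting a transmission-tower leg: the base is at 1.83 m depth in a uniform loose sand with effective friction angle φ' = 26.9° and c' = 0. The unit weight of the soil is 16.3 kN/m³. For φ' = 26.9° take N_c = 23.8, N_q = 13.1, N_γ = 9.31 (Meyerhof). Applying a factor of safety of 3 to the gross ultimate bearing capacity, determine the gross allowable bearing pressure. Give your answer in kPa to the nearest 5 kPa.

q_all ≈ 180 kPa

q = γ·D_f = 16.3 × 1.83 = 29.829 kPa.
q·N_q = 29.829 × 13.1 = 390.76 kPa
0.5·γ·B·N_γ = 0.5 × 16.3 × 1.9 × 9.31 = 144.17 kPa
q_ult = 390.76 + 144.17 = 534.93 kPa.
q_all = q_ult / FS = 534.93 / 3 = 178.31 kPa.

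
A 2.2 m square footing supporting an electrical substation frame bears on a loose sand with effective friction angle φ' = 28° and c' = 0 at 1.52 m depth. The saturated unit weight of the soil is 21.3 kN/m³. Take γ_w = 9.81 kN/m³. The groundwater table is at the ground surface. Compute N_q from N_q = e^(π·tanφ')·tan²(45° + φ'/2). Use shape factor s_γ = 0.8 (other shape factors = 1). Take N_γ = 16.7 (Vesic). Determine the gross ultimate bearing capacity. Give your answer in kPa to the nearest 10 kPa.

q_ult ≈ 430 kPa

tan28° = 0.5317, so N_q = e^(π×0.5317)·tan²(59°) = 5.314 × 2.77 = 14.72.
γ' = 21.3 − 9.81 = 11.49 kN/m³ (submerged throughout). q = 11.49 × 1.52 = 17.465 kPa; the same γ' applies in the ½γBN_γ term.
q·N_q = 17.465 × 14.72 = 257.08 kPa
0.5·γ·B·N_γ·s_γ = 0.5 × 11.49 × 2.2 × 16.7 × 0.8 = 168.86 kPa
q_ult = 257.08 + 168.86 = 425.94 kPa.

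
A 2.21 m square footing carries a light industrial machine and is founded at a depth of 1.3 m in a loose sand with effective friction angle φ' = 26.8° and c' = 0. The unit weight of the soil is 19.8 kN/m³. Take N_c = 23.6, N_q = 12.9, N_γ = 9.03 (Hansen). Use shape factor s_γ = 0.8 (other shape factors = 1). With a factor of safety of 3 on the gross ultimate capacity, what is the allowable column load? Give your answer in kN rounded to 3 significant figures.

q = γ·D_f = 19.8 × 1.3 = 25.74 kPa.
q·N_q = 25.74 × 12.9 = 332.05 kPa
0.5·γ·B·N_γ·s_γ = 0.5 × 19.8 × 2.21 × 9.03 × 0.8 = 158.05 kPa
q_ult = 332.05 + 158.05 = 490.1 kPa.
Gross allowable pressure q_all = 490.1 / 3 = 163.37 kPa.
Footing area = 4.8841 m², so allowable column load = 163.37 × 4.8841 = 797.9 kN.

P_all ≈ 798 kN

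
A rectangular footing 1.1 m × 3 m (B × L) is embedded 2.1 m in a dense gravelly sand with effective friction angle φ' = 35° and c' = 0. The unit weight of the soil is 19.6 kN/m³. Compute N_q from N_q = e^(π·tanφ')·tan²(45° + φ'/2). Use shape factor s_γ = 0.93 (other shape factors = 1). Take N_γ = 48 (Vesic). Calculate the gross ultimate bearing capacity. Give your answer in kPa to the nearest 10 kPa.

q_ult ≈ 1850 kPa

tan35° = 0.7002, so N_q = e^(π×0.7002)·tan²(62.5°) = 9.023 × 3.69 = 33.3.
q = γ·D_f = 19.6 × 2.1 = 41.16 kPa.
q·N_q = 41.16 × 33.296 = 1370.5 kPa
0.5·γ·B·N_γ·s_γ = 0.5 × 19.6 × 1.1 × 48 × 0.93 = 481.22 kPa
q_ult = 1370.5 + 481.22 = 1851.7 kPa.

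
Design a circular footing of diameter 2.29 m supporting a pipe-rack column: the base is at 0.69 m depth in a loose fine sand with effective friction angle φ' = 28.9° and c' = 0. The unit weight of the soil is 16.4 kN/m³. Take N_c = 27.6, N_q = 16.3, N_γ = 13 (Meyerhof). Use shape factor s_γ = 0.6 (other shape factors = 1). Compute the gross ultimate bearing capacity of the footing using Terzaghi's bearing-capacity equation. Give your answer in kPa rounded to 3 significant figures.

q = γ·D_f = 16.4 × 0.69 = 11.316 kPa.
q·N_q = 11.316 × 16.3 = 184.45 kPa
0.5·γ·B·N_γ·s_γ = 0.5 × 16.4 × 2.29 × 13 × 0.6 = 146.47 kPa
q_ult = 184.45 + 146.47 = 330.92 kPa.

q_ult ≈ 331 kPa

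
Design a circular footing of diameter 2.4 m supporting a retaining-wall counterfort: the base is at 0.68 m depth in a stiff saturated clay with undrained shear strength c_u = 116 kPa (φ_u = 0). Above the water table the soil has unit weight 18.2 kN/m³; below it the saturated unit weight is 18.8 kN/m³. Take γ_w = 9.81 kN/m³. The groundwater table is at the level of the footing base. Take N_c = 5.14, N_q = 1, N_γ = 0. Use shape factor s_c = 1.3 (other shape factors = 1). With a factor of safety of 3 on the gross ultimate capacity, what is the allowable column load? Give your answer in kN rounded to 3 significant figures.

P_all ≈ 1190 kN

Effective surcharge at the founding depth q = γ·D_f = 18.2 × 0.68 = 12.376 kPa.
q_ult = c·N_c·s_c + q·N_q
     = 116 × 5.14 × 1.3 + 12.376 × 1
     = 775.11 + 12.376 = 787.49 kPa.
Gross allowable pressure q_all = 787.49 / 3 = 262.5 kPa.
Footing area = 4.5239 m², so allowable column load = 262.5 × 4.5239 = 1187.5 kN.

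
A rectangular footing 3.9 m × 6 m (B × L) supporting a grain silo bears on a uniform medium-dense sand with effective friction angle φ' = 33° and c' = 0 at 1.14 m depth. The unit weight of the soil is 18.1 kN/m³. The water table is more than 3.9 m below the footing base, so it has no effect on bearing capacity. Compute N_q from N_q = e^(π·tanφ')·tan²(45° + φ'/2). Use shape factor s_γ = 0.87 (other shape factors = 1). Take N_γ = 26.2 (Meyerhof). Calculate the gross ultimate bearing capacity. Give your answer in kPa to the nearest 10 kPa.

q_ult ≈ 1340 kPa

tan33° = 0.6494, so N_q = e^(π×0.6494)·tan²(61.5°) = 7.692 × 3.392 = 26.09.
q = γ·D_f = 18.1 × 1.14 = 20.634 kPa.
q·N_q = 20.634 × 26.092 = 538.38 kPa
0.5·γ·B·N_γ·s_γ = 0.5 × 18.1 × 3.9 × 26.2 × 0.87 = 804.51 kPa
q_ult = 538.38 + 804.51 = 1342.9 kPa.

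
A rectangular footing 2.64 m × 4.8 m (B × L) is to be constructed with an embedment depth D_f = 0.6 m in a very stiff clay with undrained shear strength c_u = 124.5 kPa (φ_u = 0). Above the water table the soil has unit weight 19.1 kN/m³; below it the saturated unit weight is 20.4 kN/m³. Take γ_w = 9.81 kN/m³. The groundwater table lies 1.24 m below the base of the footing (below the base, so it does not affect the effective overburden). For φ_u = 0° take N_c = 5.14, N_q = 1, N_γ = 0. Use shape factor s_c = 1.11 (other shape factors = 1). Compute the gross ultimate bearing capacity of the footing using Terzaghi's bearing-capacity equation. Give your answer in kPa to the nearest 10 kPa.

q_ult ≈ 720 kPa

q = γ·D_f = 19.1 × 0.6 = 11.46 kPa.
c·N_c·s_c = 124.5 × 5.14 × 1.11 = 710.32 kPa
q·N_q = 11.46 × 1 = 11.46 kPa
q_ult = 710.32 + 11.46 = 721.78 kPa.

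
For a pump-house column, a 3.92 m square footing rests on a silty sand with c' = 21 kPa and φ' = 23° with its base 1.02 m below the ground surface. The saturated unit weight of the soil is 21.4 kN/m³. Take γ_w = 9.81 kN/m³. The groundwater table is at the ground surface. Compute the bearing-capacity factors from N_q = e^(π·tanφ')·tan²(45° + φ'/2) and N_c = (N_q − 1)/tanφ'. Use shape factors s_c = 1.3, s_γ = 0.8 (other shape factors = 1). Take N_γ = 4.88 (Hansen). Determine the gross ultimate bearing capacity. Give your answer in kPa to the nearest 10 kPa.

q_ult ≈ 680 kPa

tan23° = 0.4245, so N_q = e^(π×0.4245)·tan²(56.5°) = 3.794 × 2.283 = 8.66.
N_c = (8.66 − 1)/tan23° = 18.05.
With the water table at the surface the whole profile is submerged: γ' = 21.4 − 9.81 = 11.59 kN/m³, so q = γ'·D_f = 11.822 kPa; the same γ' applies in the ½γBN_γ term.
q_ult = c·N_c·s_c + q·N_q + 0.5·γ·B·N_γ·s_γ
     = 21 × 18.049 × 1.3 + 11.822 × 8.6612 + 0.5 × 11.59 × 3.92 × 4.88 × 0.8
     = 492.73 + 102.39 + 88.685 = 683.8 kPa.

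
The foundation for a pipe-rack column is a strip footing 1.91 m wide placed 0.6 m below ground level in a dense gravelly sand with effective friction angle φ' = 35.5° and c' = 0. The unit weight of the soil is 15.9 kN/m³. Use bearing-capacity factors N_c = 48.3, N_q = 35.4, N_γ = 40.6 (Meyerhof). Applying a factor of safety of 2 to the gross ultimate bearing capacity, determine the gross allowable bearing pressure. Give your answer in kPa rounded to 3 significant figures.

q_all ≈ 477 kPa

q = γ·D_f = 15.9 × 0.6 = 9.54 kPa.
q·N_q = 9.54 × 35.4 = 337.72 kPa
0.5·γ·B·N_γ = 0.5 × 15.9 × 1.91 × 40.6 = 616.49 kPa
q_ult = 337.72 + 616.49 = 954.21 kPa.
q_all = q_ult / FS = 954.21 / 2 = 477.1 kPa.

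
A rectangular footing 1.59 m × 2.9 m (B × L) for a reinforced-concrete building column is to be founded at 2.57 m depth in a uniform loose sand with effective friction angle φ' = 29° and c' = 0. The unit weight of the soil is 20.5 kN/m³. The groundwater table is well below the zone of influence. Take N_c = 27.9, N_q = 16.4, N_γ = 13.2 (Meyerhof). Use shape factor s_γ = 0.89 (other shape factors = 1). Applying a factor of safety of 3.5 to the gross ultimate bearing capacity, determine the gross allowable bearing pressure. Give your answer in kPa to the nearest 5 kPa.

Overburden at base level: q = 20.5 × 2.57 = 52.685 kPa.
Surcharge term q·N_q = 52.685 × 16.4 = 864.03 kPa; self-weight term 0.5·γ·B·N_γ·s_γ = 0.5 × 20.5 × 1.59 × 13.2 × 0.89 = 191.46 kPa.
q_ult = 864.03 + 191.46 = 1055.5 kPa.
q_all = q_ult / FS = 1055.5 / 3.5 = 301.57 kPa.

q_all ≈ 300 kPa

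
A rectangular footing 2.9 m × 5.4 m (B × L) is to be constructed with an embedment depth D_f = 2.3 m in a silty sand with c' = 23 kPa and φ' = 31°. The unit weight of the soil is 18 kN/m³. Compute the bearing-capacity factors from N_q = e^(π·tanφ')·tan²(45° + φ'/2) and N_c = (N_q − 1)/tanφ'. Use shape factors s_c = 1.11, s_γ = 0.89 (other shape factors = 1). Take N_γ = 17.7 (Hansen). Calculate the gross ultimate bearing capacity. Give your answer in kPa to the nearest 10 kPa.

q_ult ≈ 2100 kPa

tan31° = 0.6009, so N_q = e^(π×0.6009)·tan²(60.5°) = 6.604 × 3.124 = 20.63.
N_c = (20.63 − 1)/tan31° = 32.67.
Overburden at base level: q = 18 × 2.3 = 41.4 kPa.
Cohesion term c·N_c·s_c = 23 × 32.671 × 1.11 = 834.09 kPa; surcharge term q·N_q = 41.4 × 20.631 = 854.11 kPa; self-weight term 0.5·γ·B·N_γ·s_γ = 0.5 × 18 × 2.9 × 17.7 × 0.89 = 411.15 kPa.
q_ult = 834.09 + 854.11 + 411.15 = 2099.4 kPa.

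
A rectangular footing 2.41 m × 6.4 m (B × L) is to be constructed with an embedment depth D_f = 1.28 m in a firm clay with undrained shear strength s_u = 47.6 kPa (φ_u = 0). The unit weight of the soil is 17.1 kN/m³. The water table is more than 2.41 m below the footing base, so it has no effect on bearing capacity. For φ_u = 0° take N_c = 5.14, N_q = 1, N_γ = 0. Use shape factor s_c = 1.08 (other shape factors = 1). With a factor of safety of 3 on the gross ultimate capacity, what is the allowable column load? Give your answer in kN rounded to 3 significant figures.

P_all ≈ 1470 kN

Overburden at base level: q = 17.1 × 1.28 = 21.888 kPa.
Cohesion term c·N_c·s_c = 47.6 × 5.14 × 1.08 = 264.24 kPa; surcharge term q·N_q = 21.888 × 1 = 21.888 kPa.
q_ult = 264.24 + 21.888 = 286.13 kPa.
Gross allowable pressure q_all = 286.13 / 3 = 95.375 kPa.
Footing area = 15.424 m², so allowable column load = 95.375 × 15.424 = 1471.1 kN.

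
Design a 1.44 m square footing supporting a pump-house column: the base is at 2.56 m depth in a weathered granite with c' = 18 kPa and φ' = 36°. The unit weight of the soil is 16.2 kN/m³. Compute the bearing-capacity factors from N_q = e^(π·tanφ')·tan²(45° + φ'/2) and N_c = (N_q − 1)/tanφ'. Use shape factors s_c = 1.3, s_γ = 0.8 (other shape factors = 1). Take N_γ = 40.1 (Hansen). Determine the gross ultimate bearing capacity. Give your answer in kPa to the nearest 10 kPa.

q_ult ≈ 3120 kPa

tan36° = 0.7265, so N_q = e^(π×0.7265)·tan²(63°) = 9.801 × 3.852 = 37.75.
N_c = (37.75 − 1)/tan36° = 50.59.
Overburden at base level: q = 16.2 × 2.56 = 41.472 kPa.
Cohesion term c·N_c·s_c = 18 × 50.585 × 1.3 = 1183.7 kPa; surcharge term q·N_q = 41.472 × 37.752 = 1565.7 kPa; self-weight term 0.5·γ·B·N_γ·s_γ = 0.5 × 16.2 × 1.44 × 40.1 × 0.8 = 374.18 kPa.
q_ult = 1183.7 + 1565.7 + 374.18 = 3123.6 kPa.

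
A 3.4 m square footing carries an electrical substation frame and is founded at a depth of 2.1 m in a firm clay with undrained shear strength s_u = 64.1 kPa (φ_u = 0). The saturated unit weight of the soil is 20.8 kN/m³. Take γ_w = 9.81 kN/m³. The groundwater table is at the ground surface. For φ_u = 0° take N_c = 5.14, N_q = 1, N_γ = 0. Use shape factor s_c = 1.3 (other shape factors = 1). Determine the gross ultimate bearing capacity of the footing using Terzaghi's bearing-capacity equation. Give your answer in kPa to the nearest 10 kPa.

γ' = 20.8 − 9.81 = 10.99 kN/m³ (submerged throughout). q = 10.99 × 2.1 = 23.079 kPa.
c·N_c·s_c = 64.1 × 5.14 × 1.3 = 428.32 kPa
q·N_q = 23.079 × 1 = 23.079 kPa
q_ult = 428.32 + 23.079 = 451.4 kPa.

q_ult ≈ 450 kPa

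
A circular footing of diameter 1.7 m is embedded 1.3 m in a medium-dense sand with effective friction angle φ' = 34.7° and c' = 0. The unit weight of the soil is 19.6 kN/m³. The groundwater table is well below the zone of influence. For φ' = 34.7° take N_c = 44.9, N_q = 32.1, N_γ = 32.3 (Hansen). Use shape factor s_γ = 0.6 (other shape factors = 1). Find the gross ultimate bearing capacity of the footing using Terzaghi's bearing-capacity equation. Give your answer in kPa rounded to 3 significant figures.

q_ult ≈ 1140 kPa

q = γ·D_f = 19.6 × 1.3 = 25.48 kPa.
q·N_q = 25.48 × 32.1 = 817.91 kPa
0.5·γ·B·N_γ·s_γ = 0.5 × 19.6 × 1.7 × 32.3 × 0.6 = 322.87 kPa
q_ult = 817.91 + 322.87 = 1140.8 kPa.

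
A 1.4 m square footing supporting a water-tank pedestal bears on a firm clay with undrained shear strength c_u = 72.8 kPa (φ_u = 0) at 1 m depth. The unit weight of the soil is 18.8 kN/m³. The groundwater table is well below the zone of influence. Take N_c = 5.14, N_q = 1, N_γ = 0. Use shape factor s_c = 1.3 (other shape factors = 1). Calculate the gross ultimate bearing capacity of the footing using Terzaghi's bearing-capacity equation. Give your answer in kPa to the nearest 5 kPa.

Overburden at base level: q = 18.8 × 1 = 18.8 kPa.
Cohesion term c·N_c·s_c = 72.8 × 5.14 × 1.3 = 486.45 kPa; surcharge term q·N_q = 18.8 × 1 = 18.8 kPa.
q_ult = 486.45 + 18.8 = 505.25 kPa.

q_ult ≈ 505 kPa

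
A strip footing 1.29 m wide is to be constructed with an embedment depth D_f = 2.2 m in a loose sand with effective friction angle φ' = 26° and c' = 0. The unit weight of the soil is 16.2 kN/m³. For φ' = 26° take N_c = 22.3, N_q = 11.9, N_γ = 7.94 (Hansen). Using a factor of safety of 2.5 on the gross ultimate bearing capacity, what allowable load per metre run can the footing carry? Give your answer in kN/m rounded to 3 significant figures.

≈ 262 kN/m

q = γ·D_f = 16.2 × 2.2 = 35.64 kPa.
q·N_q = 35.64 × 11.9 = 424.12 kPa
0.5·γ·B·N_γ = 0.5 × 16.2 × 1.29 × 7.94 = 82.965 kPa
q_ult = 424.12 + 82.965 = 507.08 kPa.
Gross allowable pressure q_all = 507.08 / 2.5 = 202.83 kPa.
Allowable wall load = q_all × B = 202.83 × 1.29 = 261.65 kN per metre run.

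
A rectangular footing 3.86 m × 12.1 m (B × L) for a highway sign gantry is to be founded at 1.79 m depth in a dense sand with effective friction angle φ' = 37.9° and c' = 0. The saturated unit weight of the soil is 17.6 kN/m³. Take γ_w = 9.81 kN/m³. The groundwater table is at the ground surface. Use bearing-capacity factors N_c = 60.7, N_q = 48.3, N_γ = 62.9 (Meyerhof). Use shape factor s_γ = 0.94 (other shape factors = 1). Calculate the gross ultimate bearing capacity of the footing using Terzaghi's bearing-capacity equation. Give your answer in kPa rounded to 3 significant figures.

q_ult ≈ 1560 kPa

γ' = 17.6 − 9.81 = 7.79 kN/m³ (submerged throughout). q = 7.79 × 1.79 = 13.944 kPa; the same γ' applies in the ½γBN_γ term.
q·N_q = 13.944 × 48.3 = 673.5 kPa
0.5·γ·B·N_γ·s_γ = 0.5 × 7.79 × 3.86 × 62.9 × 0.94 = 888.94 kPa
q_ult = 673.5 + 888.94 = 1562.4 kPa.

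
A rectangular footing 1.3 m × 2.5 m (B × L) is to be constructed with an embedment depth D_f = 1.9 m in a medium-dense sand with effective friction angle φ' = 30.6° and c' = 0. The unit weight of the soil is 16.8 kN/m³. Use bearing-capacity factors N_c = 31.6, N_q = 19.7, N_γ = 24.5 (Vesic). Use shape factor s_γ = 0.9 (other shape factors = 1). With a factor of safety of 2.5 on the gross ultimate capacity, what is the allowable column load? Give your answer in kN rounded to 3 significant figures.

Overburden at base level: q = 16.8 × 1.9 = 31.92 kPa.
Surcharge term q·N_q = 31.92 × 19.7 = 628.82 kPa; self-weight term 0.5·γ·B·N_γ·s_γ = 0.5 × 16.8 × 1.3 × 24.5 × 0.9 = 240.79 kPa.
q_ult = 628.82 + 240.79 = 869.61 kPa.
Gross allowable pressure q_all = 869.61 / 2.5 = 347.84 kPa.
Footing area = 3.25 m², so allowable column load = 347.84 × 3.25 = 1130.5 kN.

P_all ≈ 1130 kN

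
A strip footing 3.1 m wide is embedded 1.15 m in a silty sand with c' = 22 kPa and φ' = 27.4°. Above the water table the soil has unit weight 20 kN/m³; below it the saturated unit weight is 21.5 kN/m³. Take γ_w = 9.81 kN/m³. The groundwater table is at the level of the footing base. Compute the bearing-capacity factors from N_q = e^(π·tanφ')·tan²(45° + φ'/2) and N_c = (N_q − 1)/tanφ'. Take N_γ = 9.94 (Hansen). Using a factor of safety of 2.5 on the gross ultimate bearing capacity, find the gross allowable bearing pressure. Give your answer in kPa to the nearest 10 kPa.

q_all ≈ 420 kPa

N_q = e^(π·tan27.4°)·tan²(58.7°) = 13.78; N_c = (N_q − 1)/tanφ' = 24.66.
Effective surcharge at the founding depth q = γ·D_f = 20 × 1.15 = 23 kPa.
The water table coincides with the base, so in the self-weight term γ → γ' = 11.69 kN/m³.
q_ult = c·N_c + q·N_q + 0.5·γ·B·N_γ
     = 22 × 24.665 + 23 × 13.785 + 0.5 × 11.69 × 3.1 × 9.94
     = 542.62 + 317.05 + 180.11 = 1039.8 kPa.
q_all = 1039.8 / 2.5 = 415.91 kPa.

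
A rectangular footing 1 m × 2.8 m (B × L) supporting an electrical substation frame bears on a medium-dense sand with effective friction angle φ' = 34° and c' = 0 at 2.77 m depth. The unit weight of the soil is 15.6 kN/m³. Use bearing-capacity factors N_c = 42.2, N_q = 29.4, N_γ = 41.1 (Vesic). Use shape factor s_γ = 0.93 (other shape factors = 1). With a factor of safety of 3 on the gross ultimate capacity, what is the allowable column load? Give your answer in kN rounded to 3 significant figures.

P_all ≈ 1460 kN

Overburden at base level: q = 15.6 × 2.77 = 43.212 kPa.
Surcharge term q·N_q = 43.212 × 29.4 = 1270.4 kPa; self-weight term 0.5·γ·B·N_γ·s_γ = 0.5 × 15.6 × 1 × 41.1 × 0.93 = 298.14 kPa.
q_ult = 1270.4 + 298.14 = 1568.6 kPa.
Gross allowable pressure q_all = 1568.6 / 3 = 522.86 kPa.
Footing area = 2.8 m², so allowable column load = 522.86 × 2.8 = 1464 kN.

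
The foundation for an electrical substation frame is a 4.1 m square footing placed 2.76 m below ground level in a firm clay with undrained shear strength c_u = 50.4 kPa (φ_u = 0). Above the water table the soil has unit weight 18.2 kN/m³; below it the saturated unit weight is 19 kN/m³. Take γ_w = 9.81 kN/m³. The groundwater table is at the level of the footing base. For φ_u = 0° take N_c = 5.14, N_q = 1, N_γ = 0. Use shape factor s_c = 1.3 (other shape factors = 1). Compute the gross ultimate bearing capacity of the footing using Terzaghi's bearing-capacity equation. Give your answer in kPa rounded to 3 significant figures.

q_ult ≈ 387 kPa

Overburden at base level: q = 18.2 × 2.76 = 50.232 kPa.
Cohesion term c·N_c·s_c = 50.4 × 5.14 × 1.3 = 336.77 kPa; surcharge term q·N_q = 50.232 × 1 = 50.232 kPa.
q_ult = 336.77 + 50.232 = 387 kPa.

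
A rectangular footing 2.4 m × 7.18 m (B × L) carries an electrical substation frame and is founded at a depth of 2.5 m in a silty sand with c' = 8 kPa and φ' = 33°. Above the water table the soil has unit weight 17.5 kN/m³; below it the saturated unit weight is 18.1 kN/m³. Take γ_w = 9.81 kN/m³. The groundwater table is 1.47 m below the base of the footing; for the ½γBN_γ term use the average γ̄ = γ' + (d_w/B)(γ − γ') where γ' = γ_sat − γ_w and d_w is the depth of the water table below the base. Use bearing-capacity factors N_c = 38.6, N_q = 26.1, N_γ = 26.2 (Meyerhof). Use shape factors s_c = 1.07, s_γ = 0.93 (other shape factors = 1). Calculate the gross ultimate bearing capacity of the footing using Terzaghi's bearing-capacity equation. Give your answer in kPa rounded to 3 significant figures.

Effective surcharge at the founding depth q = γ·D_f = 17.5 × 2.5 = 43.75 kPa.
With d_w = 1.47 m < B, γ̄ = 8.29 + (1.47/2.4) × (17.5 − 8.29) = 13.931 kN/m³.
q_ult = c·N_c·s_c + q·N_q + 0.5·γ·B·N_γ·s_γ
     = 8 × 38.6 × 1.07 + 43.75 × 26.1 + 0.5 × 13.931 × 2.4 × 26.2 × 0.93
     = 330.42 + 1141.9 + 407.33 = 1879.6 kPa.

q_ult ≈ 1880 kPa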